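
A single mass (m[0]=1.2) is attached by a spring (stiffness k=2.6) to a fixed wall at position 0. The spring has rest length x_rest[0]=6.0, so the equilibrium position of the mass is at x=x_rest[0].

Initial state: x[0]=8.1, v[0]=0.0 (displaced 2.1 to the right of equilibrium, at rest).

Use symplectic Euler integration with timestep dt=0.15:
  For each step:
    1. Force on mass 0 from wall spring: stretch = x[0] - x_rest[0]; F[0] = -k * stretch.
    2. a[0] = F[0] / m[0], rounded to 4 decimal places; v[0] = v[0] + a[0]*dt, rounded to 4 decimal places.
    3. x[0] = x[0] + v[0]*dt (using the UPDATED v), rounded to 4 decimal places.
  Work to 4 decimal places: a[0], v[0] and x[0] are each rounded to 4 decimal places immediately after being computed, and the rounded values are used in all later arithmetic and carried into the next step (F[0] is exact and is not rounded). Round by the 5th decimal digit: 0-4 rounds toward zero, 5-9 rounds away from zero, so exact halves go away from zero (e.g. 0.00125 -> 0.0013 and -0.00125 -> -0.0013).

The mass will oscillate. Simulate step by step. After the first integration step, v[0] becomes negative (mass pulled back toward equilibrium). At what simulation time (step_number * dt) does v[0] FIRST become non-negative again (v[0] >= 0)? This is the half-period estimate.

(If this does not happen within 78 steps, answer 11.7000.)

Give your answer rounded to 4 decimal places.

Step 0: x=[8.1000] v=[0.0000]
Step 1: x=[7.9976] v=[-0.6825]
Step 2: x=[7.7978] v=[-1.3317]
Step 3: x=[7.5104] v=[-1.9160]
Step 4: x=[7.1494] v=[-2.4069]
Step 5: x=[6.7323] v=[-2.7805]
Step 6: x=[6.2795] v=[-3.0185]
Step 7: x=[5.8131] v=[-3.1093]
Step 8: x=[5.3558] v=[-3.0486]
Step 9: x=[4.9299] v=[-2.8392]
Step 10: x=[4.5562] v=[-2.4914]
Step 11: x=[4.2529] v=[-2.0222]
Step 12: x=[4.0347] v=[-1.4544]
Step 13: x=[3.9123] v=[-0.8157]
Step 14: x=[3.8917] v=[-0.1372]
Step 15: x=[3.9739] v=[0.5480]
First v>=0 after going negative at step 15, time=2.2500

Answer: 2.2500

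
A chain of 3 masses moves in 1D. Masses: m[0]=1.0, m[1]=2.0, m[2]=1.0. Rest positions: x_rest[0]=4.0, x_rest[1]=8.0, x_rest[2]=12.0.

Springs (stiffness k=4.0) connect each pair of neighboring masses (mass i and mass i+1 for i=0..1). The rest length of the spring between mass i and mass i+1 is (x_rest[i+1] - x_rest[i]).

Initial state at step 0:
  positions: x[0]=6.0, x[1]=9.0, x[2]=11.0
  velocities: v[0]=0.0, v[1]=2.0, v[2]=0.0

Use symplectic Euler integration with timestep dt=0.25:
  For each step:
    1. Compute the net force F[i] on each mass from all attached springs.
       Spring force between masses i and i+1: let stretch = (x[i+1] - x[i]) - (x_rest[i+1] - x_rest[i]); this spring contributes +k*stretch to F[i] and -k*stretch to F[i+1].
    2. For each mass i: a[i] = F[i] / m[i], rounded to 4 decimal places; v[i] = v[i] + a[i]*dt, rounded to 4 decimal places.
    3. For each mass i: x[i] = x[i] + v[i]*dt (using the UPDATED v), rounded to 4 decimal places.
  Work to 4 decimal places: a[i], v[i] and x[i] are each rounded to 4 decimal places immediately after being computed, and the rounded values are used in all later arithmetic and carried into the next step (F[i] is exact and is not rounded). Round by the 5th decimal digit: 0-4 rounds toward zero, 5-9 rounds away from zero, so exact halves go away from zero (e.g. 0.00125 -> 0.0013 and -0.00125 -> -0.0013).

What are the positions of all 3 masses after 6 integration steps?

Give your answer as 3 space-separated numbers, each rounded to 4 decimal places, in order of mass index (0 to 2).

Step 0: x=[6.0000 9.0000 11.0000] v=[0.0000 2.0000 0.0000]
Step 1: x=[5.7500 9.3750 11.5000] v=[-1.0000 1.5000 2.0000]
Step 2: x=[5.4063 9.5625 12.4688] v=[-1.3750 0.7500 3.8750]
Step 3: x=[5.1016 9.5938 13.7110] v=[-1.2188 0.1251 4.9687]
Step 4: x=[4.9200 9.5782 14.9239] v=[-0.7266 -0.0624 4.8515]
Step 5: x=[4.9029 9.6486 15.8004] v=[-0.0684 0.2814 3.5058]
Step 6: x=[5.0722 9.8947 16.1389] v=[0.6773 0.9845 1.3540]

Answer: 5.0722 9.8947 16.1389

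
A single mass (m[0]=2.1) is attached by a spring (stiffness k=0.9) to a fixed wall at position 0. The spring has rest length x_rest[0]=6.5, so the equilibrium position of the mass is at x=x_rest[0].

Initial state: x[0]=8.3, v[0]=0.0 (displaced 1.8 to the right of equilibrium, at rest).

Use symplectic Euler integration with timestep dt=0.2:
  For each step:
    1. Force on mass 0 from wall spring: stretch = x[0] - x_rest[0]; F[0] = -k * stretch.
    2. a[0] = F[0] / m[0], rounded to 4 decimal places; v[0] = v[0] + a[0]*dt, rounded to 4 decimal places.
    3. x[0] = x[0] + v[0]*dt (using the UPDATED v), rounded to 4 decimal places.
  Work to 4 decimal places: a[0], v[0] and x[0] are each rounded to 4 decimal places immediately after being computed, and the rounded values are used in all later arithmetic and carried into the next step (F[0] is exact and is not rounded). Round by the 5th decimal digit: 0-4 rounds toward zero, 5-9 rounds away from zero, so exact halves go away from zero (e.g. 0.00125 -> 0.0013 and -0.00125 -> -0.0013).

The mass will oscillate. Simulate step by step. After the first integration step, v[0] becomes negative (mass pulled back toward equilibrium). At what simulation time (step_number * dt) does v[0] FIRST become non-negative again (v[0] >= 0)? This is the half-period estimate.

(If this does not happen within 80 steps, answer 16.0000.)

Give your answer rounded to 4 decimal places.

Answer: 4.8000

Derivation:
Step 0: x=[8.3000] v=[0.0000]
Step 1: x=[8.2691] v=[-0.1543]
Step 2: x=[8.2079] v=[-0.3059]
Step 3: x=[8.1174] v=[-0.4523]
Step 4: x=[7.9992] v=[-0.5909]
Step 5: x=[7.8553] v=[-0.7194]
Step 6: x=[7.6882] v=[-0.8356]
Step 7: x=[7.5007] v=[-0.9374]
Step 8: x=[7.2961] v=[-1.0232]
Step 9: x=[7.0778] v=[-1.0914]
Step 10: x=[6.8496] v=[-1.1409]
Step 11: x=[6.6154] v=[-1.1709]
Step 12: x=[6.3792] v=[-1.1808]
Step 13: x=[6.1451] v=[-1.1704]
Step 14: x=[5.9171] v=[-1.1400]
Step 15: x=[5.6991] v=[-1.0900]
Step 16: x=[5.4948] v=[-1.0214]
Step 17: x=[5.3078] v=[-0.9352]
Step 18: x=[5.1412] v=[-0.8330]
Step 19: x=[4.9979] v=[-0.7165]
Step 20: x=[4.8804] v=[-0.5877]
Step 21: x=[4.7906] v=[-0.4489]
Step 22: x=[4.7301] v=[-0.3024]
Step 23: x=[4.7000] v=[-0.1507]
Step 24: x=[4.7007] v=[0.0036]
First v>=0 after going negative at step 24, time=4.8000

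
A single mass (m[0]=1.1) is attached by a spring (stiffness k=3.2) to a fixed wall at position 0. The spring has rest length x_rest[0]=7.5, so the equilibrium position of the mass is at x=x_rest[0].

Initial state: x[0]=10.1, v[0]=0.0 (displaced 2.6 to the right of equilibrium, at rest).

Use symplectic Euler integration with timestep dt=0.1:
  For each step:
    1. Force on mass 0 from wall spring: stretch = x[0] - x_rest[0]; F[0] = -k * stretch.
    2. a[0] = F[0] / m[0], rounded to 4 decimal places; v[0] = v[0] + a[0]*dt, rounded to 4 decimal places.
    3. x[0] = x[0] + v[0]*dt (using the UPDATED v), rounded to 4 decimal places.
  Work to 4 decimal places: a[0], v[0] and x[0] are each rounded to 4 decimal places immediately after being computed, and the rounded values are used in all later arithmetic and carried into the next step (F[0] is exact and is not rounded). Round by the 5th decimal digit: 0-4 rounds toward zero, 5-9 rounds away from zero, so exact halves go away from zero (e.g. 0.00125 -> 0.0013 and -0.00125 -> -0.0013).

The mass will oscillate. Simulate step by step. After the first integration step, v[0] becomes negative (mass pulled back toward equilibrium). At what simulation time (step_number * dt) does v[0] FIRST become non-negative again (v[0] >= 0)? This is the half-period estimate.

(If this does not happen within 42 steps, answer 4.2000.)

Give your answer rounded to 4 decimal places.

Answer: 1.9000

Derivation:
Step 0: x=[10.1000] v=[0.0000]
Step 1: x=[10.0244] v=[-0.7564]
Step 2: x=[9.8753] v=[-1.4908]
Step 3: x=[9.6571] v=[-2.1818]
Step 4: x=[9.3762] v=[-2.8093]
Step 5: x=[9.0407] v=[-3.3551]
Step 6: x=[8.6604] v=[-3.8033]
Step 7: x=[8.2463] v=[-4.1409]
Step 8: x=[7.8105] v=[-4.3580]
Step 9: x=[7.3657] v=[-4.4483]
Step 10: x=[6.9248] v=[-4.4092]
Step 11: x=[6.5006] v=[-4.2419]
Step 12: x=[6.1055] v=[-3.9512]
Step 13: x=[5.7510] v=[-3.5455]
Step 14: x=[5.4473] v=[-3.0367]
Step 15: x=[5.2033] v=[-2.4396]
Step 16: x=[5.0262] v=[-1.7715]
Step 17: x=[4.9210] v=[-1.0519]
Step 18: x=[4.8908] v=[-0.3017]
Step 19: x=[4.9365] v=[0.4573]
First v>=0 after going negative at step 19, time=1.9000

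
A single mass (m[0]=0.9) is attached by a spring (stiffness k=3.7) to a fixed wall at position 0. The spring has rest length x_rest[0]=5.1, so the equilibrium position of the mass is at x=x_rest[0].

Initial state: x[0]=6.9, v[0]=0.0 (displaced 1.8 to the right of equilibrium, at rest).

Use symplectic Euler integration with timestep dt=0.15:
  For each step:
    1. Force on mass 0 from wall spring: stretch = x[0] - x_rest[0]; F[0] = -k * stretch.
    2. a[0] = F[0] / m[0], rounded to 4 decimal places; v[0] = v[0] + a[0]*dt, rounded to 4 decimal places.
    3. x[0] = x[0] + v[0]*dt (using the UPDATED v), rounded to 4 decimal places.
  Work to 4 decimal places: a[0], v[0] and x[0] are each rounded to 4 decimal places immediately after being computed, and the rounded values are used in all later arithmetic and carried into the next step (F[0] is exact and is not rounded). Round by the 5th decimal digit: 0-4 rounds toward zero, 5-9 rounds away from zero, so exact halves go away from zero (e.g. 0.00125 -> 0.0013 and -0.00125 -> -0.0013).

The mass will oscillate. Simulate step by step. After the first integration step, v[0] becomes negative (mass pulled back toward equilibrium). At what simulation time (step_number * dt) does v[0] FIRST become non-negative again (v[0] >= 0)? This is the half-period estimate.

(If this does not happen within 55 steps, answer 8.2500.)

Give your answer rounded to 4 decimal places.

Step 0: x=[6.9000] v=[0.0000]
Step 1: x=[6.7335] v=[-1.1100]
Step 2: x=[6.4159] v=[-2.1173]
Step 3: x=[5.9766] v=[-2.9288]
Step 4: x=[5.4562] v=[-3.4694]
Step 5: x=[4.9028] v=[-3.6891]
Step 6: x=[4.3677] v=[-3.5675]
Step 7: x=[3.9003] v=[-3.1159]
Step 8: x=[3.5439] v=[-2.3761]
Step 9: x=[3.3314] v=[-1.4165]
Step 10: x=[3.2825] v=[-0.3259]
Step 11: x=[3.4017] v=[0.7949]
First v>=0 after going negative at step 11, time=1.6500

Answer: 1.6500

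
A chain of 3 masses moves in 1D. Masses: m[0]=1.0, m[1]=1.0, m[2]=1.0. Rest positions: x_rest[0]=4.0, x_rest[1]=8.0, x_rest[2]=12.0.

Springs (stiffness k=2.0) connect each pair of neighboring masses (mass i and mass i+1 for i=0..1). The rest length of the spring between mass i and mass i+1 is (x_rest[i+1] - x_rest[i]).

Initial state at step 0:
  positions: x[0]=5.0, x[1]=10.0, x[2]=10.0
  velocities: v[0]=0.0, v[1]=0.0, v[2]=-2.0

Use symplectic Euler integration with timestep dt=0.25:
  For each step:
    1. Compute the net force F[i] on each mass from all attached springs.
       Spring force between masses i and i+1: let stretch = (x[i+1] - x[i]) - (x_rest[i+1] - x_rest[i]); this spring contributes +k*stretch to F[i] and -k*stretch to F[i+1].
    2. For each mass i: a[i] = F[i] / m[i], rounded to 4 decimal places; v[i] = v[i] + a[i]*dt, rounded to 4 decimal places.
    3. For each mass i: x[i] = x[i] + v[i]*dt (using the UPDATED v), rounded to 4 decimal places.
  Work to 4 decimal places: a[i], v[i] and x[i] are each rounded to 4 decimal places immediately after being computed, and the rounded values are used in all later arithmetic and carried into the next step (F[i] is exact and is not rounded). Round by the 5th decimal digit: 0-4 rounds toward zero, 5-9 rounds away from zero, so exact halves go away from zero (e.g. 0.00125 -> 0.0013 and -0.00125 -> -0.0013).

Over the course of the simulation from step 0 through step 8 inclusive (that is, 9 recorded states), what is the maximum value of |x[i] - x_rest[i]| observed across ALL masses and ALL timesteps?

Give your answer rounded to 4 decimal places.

Answer: 2.6420

Derivation:
Step 0: x=[5.0000 10.0000 10.0000] v=[0.0000 0.0000 -2.0000]
Step 1: x=[5.1250 9.3750 10.0000] v=[0.5000 -2.5000 0.0000]
Step 2: x=[5.2813 8.2969 10.4219] v=[0.6250 -4.3125 1.6875]
Step 3: x=[5.3145 7.1075 11.0782] v=[0.1328 -4.7578 2.6250]
Step 4: x=[5.0718 6.1903 11.7381] v=[-0.9707 -3.6690 2.6397]
Step 5: x=[4.4689 5.8267 12.2046] v=[-2.4115 -1.4544 1.8658]
Step 6: x=[3.5358 6.0906 12.3738] v=[-3.7326 1.0557 0.6769]
Step 7: x=[2.4220 6.8206 12.2576] v=[-4.4552 2.9199 -0.4647]
Step 8: x=[1.3580 7.6804 11.9618] v=[-4.2559 3.4391 -1.1832]
Max displacement = 2.6420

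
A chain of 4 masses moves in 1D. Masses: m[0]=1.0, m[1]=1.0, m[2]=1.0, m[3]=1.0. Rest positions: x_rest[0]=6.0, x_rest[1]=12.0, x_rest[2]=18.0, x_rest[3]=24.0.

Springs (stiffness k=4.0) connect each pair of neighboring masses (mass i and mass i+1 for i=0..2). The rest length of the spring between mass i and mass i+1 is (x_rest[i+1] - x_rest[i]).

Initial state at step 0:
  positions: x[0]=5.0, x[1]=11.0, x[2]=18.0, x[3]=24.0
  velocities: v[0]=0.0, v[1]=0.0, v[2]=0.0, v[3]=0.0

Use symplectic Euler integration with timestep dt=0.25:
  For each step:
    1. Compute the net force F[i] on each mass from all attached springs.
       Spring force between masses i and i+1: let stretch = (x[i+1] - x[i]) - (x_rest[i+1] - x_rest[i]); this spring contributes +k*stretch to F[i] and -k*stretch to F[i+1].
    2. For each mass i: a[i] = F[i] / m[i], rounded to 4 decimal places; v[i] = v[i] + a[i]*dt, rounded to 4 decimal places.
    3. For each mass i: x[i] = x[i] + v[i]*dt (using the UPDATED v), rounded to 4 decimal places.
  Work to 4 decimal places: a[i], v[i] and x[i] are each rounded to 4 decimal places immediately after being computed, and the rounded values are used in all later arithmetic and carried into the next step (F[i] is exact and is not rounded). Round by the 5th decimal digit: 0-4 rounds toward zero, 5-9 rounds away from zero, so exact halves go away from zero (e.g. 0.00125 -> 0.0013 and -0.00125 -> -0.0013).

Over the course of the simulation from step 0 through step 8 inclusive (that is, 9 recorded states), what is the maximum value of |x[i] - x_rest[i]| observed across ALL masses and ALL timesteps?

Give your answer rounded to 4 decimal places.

Step 0: x=[5.0000 11.0000 18.0000 24.0000] v=[0.0000 0.0000 0.0000 0.0000]
Step 1: x=[5.0000 11.2500 17.7500 24.0000] v=[0.0000 1.0000 -1.0000 0.0000]
Step 2: x=[5.0625 11.5625 17.4375 23.9375] v=[0.2500 1.2500 -1.2500 -0.2500]
Step 3: x=[5.2500 11.7188 17.2813 23.7500] v=[0.7500 0.6250 -0.6250 -0.7500]
Step 4: x=[5.5547 11.6485 17.3516 23.4453] v=[1.2188 -0.2813 0.2812 -1.2187]
Step 5: x=[5.8829 11.4805 17.5196 23.1172] v=[1.3126 -0.6720 0.6718 -1.3124]
Step 6: x=[6.1105 11.4229 17.5772 22.8897] v=[0.9102 -0.2305 0.2303 -0.9100]
Step 7: x=[6.1662 11.5758 17.4243 22.8341] v=[0.2226 0.6114 -0.6115 -0.2225]
Step 8: x=[6.0743 11.8384 17.1618 22.9260] v=[-0.3678 1.0503 -1.0502 0.3677]
Max displacement = 1.1659

Answer: 1.1659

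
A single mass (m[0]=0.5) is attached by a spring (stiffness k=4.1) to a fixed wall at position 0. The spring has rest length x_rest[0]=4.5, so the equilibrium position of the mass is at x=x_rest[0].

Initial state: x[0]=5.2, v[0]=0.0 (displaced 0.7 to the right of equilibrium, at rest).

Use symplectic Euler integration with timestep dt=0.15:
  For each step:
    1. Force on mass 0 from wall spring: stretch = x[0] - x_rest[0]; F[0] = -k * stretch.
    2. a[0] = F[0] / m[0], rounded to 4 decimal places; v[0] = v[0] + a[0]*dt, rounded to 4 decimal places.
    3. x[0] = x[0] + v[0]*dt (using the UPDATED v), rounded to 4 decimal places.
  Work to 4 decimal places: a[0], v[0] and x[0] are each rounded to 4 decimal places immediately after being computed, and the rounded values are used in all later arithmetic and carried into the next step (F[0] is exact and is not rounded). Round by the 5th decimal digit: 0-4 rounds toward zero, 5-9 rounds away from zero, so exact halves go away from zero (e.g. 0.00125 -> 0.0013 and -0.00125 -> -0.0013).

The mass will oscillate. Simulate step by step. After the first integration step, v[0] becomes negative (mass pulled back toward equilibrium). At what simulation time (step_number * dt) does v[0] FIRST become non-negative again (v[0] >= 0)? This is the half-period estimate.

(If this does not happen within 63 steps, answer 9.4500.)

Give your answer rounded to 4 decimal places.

Step 0: x=[5.2000] v=[0.0000]
Step 1: x=[5.0709] v=[-0.8610]
Step 2: x=[4.8364] v=[-1.5632]
Step 3: x=[4.5399] v=[-1.9770]
Step 4: x=[4.2360] v=[-2.0261]
Step 5: x=[3.9808] v=[-1.7014]
Step 6: x=[3.8214] v=[-1.0628]
Step 7: x=[3.7872] v=[-0.2281]
Step 8: x=[3.8845] v=[0.6487]
First v>=0 after going negative at step 8, time=1.2000

Answer: 1.2000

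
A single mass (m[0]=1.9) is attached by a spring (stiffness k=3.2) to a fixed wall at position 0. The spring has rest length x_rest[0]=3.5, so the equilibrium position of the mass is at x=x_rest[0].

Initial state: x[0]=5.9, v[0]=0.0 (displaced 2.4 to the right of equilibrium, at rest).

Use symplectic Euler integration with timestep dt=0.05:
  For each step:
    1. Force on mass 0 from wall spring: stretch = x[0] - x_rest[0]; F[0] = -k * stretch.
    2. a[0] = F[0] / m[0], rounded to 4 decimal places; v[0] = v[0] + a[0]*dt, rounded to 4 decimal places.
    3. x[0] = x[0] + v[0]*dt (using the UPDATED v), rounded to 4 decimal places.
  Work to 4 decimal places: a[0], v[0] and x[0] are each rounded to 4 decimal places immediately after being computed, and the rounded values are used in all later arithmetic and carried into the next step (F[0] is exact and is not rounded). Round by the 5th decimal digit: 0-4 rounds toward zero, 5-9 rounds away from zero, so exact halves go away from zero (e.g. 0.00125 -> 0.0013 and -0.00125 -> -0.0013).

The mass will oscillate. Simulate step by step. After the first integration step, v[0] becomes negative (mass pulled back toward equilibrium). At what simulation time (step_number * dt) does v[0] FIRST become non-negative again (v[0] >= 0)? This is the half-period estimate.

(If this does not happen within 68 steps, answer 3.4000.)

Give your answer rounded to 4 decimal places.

Step 0: x=[5.9000] v=[0.0000]
Step 1: x=[5.8899] v=[-0.2021]
Step 2: x=[5.8697] v=[-0.4034]
Step 3: x=[5.8396] v=[-0.6030]
Step 4: x=[5.7996] v=[-0.8000]
Step 5: x=[5.7499] v=[-0.9937]
Step 6: x=[5.6907] v=[-1.1832]
Step 7: x=[5.6223] v=[-1.3677]
Step 8: x=[5.5450] v=[-1.5464]
Step 9: x=[5.4591] v=[-1.7186]
Step 10: x=[5.3649] v=[-1.8836]
Step 11: x=[5.2629] v=[-2.0406]
Step 12: x=[5.1534] v=[-2.1891]
Step 13: x=[5.0370] v=[-2.3283]
Step 14: x=[4.9141] v=[-2.4577]
Step 15: x=[4.7853] v=[-2.5768]
Step 16: x=[4.6511] v=[-2.6850]
Step 17: x=[4.5120] v=[-2.7819]
Step 18: x=[4.3686] v=[-2.8671]
Step 19: x=[4.2216] v=[-2.9402]
Step 20: x=[4.0716] v=[-3.0010]
Step 21: x=[3.9191] v=[-3.0491]
Step 22: x=[3.7649] v=[-3.0844]
Step 23: x=[3.6096] v=[-3.1067]
Step 24: x=[3.4538] v=[-3.1159]
Step 25: x=[3.2982] v=[-3.1120]
Step 26: x=[3.1435] v=[-3.0950]
Step 27: x=[2.9903] v=[-3.0650]
Step 28: x=[2.8392] v=[-3.0221]
Step 29: x=[2.6909] v=[-2.9665]
Step 30: x=[2.5460] v=[-2.8984]
Step 31: x=[2.4051] v=[-2.8181]
Step 32: x=[2.2688] v=[-2.7259]
Step 33: x=[2.1377] v=[-2.6222]
Step 34: x=[2.0123] v=[-2.5075]
Step 35: x=[1.8932] v=[-2.3822]
Step 36: x=[1.7809] v=[-2.2469]
Step 37: x=[1.6758] v=[-2.1021]
Step 38: x=[1.5784] v=[-1.9485]
Step 39: x=[1.4891] v=[-1.7867]
Step 40: x=[1.4082] v=[-1.6174]
Step 41: x=[1.3361] v=[-1.4413]
Step 42: x=[1.2731] v=[-1.2591]
Step 43: x=[1.2195] v=[-1.0716]
Step 44: x=[1.1755] v=[-0.8796]
Step 45: x=[1.1413] v=[-0.6839]
Step 46: x=[1.1170] v=[-0.4853]
Step 47: x=[1.1028] v=[-0.2846]
Step 48: x=[1.0987] v=[-0.0827]
Step 49: x=[1.1047] v=[0.1195]
First v>=0 after going negative at step 49, time=2.4500

Answer: 2.4500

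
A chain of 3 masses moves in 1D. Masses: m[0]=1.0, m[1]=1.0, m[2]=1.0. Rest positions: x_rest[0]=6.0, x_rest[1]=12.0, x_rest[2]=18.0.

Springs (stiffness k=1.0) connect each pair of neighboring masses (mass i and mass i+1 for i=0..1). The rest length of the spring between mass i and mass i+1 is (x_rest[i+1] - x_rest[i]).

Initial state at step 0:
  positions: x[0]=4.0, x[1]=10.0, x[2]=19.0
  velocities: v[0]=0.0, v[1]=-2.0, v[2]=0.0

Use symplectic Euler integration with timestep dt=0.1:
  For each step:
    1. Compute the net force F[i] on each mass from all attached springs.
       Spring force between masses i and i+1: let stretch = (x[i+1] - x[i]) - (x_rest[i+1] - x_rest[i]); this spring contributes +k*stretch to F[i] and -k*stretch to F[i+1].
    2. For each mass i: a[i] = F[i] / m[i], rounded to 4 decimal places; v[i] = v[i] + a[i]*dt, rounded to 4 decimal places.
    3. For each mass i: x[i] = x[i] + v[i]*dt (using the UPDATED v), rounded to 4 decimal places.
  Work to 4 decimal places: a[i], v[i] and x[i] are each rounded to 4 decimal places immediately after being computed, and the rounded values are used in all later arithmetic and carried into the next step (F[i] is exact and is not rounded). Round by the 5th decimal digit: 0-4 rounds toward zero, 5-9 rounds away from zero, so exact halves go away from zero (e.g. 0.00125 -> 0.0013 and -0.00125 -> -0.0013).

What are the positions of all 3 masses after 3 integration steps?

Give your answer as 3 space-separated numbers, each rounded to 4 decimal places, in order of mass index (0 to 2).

Step 0: x=[4.0000 10.0000 19.0000] v=[0.0000 -2.0000 0.0000]
Step 1: x=[4.0000 9.8300 18.9700] v=[0.0000 -1.7000 -0.3000]
Step 2: x=[3.9983 9.6931 18.9086] v=[-0.0170 -1.3690 -0.6140]
Step 3: x=[3.9936 9.5914 18.8150] v=[-0.0475 -1.0169 -0.9356]

Answer: 3.9936 9.5914 18.8150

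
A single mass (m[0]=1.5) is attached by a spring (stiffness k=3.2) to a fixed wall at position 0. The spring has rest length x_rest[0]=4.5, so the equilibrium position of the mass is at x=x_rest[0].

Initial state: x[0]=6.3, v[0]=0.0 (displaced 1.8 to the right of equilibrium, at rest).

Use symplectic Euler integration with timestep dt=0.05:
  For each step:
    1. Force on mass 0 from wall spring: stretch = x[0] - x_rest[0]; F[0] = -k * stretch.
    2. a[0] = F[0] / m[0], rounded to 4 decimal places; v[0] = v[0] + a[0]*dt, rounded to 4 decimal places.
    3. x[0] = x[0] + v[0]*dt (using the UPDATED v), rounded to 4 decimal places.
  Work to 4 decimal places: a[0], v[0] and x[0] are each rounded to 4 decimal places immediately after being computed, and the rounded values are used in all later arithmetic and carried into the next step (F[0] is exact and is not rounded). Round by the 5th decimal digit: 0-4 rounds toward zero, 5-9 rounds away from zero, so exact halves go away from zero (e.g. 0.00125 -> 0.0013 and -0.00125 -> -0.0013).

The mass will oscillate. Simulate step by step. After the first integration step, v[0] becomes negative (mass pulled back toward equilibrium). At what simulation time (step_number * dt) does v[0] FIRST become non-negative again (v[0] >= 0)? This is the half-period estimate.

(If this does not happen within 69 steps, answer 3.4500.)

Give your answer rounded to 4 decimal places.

Answer: 2.2000

Derivation:
Step 0: x=[6.3000] v=[0.0000]
Step 1: x=[6.2904] v=[-0.1920]
Step 2: x=[6.2713] v=[-0.3830]
Step 3: x=[6.2427] v=[-0.5719]
Step 4: x=[6.2048] v=[-0.7578]
Step 5: x=[6.1578] v=[-0.9396]
Step 6: x=[6.1020] v=[-1.1164]
Step 7: x=[6.0376] v=[-1.2873]
Step 8: x=[5.9650] v=[-1.4513]
Step 9: x=[5.8846] v=[-1.6076]
Step 10: x=[5.7968] v=[-1.7553]
Step 11: x=[5.7021] v=[-1.8936]
Step 12: x=[5.6010] v=[-2.0218]
Step 13: x=[5.4940] v=[-2.1392]
Step 14: x=[5.3817] v=[-2.2452]
Step 15: x=[5.2647] v=[-2.3393]
Step 16: x=[5.1437] v=[-2.4209]
Step 17: x=[5.0192] v=[-2.4896]
Step 18: x=[4.8920] v=[-2.5450]
Step 19: x=[4.7627] v=[-2.5868]
Step 20: x=[4.6320] v=[-2.6148]
Step 21: x=[4.5006] v=[-2.6289]
Step 22: x=[4.3692] v=[-2.6290]
Step 23: x=[4.2384] v=[-2.6151]
Step 24: x=[4.1090] v=[-2.5872]
Step 25: x=[3.9817] v=[-2.5455]
Step 26: x=[3.8572] v=[-2.4902]
Step 27: x=[3.7361] v=[-2.4216]
Step 28: x=[3.6191] v=[-2.3401]
Step 29: x=[3.5068] v=[-2.2461]
Step 30: x=[3.3998] v=[-2.1402]
Step 31: x=[3.2987] v=[-2.0228]
Step 32: x=[3.2040] v=[-1.8947]
Step 33: x=[3.1162] v=[-1.7565]
Step 34: x=[3.0358] v=[-1.6089]
Step 35: x=[2.9632] v=[-1.4527]
Step 36: x=[2.8988] v=[-1.2888]
Step 37: x=[2.8429] v=[-1.1180]
Step 38: x=[2.7958] v=[-0.9412]
Step 39: x=[2.7578] v=[-0.7594]
Step 40: x=[2.7291] v=[-0.5736]
Step 41: x=[2.7099] v=[-0.3847]
Step 42: x=[2.7002] v=[-0.1938]
Step 43: x=[2.7001] v=[-0.0018]
Step 44: x=[2.7096] v=[0.1902]
First v>=0 after going negative at step 44, time=2.2000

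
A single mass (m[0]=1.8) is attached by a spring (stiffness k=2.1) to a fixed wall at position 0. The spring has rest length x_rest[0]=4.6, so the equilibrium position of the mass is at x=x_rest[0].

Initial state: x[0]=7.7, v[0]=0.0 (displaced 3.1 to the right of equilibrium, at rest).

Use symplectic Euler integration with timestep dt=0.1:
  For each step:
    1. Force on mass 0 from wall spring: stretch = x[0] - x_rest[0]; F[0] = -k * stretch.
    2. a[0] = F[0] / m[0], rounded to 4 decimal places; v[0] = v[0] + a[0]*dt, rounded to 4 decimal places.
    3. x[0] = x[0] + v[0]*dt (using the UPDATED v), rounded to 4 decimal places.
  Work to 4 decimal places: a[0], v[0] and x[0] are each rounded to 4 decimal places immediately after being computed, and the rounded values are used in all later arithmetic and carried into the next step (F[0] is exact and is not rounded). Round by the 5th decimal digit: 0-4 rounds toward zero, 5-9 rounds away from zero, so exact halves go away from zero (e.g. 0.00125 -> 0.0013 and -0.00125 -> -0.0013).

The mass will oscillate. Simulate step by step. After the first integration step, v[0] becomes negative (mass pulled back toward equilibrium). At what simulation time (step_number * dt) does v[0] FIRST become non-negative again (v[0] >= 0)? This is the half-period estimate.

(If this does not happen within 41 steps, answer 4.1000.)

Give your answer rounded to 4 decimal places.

Answer: 3.0000

Derivation:
Step 0: x=[7.7000] v=[0.0000]
Step 1: x=[7.6638] v=[-0.3617]
Step 2: x=[7.5919] v=[-0.7191]
Step 3: x=[7.4851] v=[-1.0682]
Step 4: x=[7.3446] v=[-1.4048]
Step 5: x=[7.1721] v=[-1.7250]
Step 6: x=[6.9696] v=[-2.0251]
Step 7: x=[6.7394] v=[-2.3016]
Step 8: x=[6.4843] v=[-2.5512]
Step 9: x=[6.2072] v=[-2.7710]
Step 10: x=[5.9114] v=[-2.9585]
Step 11: x=[5.6003] v=[-3.1115]
Step 12: x=[5.2775] v=[-3.2282]
Step 13: x=[4.9468] v=[-3.3072]
Step 14: x=[4.6120] v=[-3.3477]
Step 15: x=[4.2771] v=[-3.3491]
Step 16: x=[3.9460] v=[-3.3114]
Step 17: x=[3.6225] v=[-3.2351]
Step 18: x=[3.3104] v=[-3.1211]
Step 19: x=[3.0133] v=[-2.9707]
Step 20: x=[2.7347] v=[-2.7856]
Step 21: x=[2.4779] v=[-2.5680]
Step 22: x=[2.2459] v=[-2.3204]
Step 23: x=[2.0413] v=[-2.0458]
Step 24: x=[1.8666] v=[-1.7473]
Step 25: x=[1.7238] v=[-1.4284]
Step 26: x=[1.6145] v=[-1.0928]
Step 27: x=[1.5401] v=[-0.7445]
Step 28: x=[1.5014] v=[-0.3875]
Step 29: x=[1.4988] v=[-0.0260]
Step 30: x=[1.5324] v=[0.3358]
First v>=0 after going negative at step 30, time=3.0000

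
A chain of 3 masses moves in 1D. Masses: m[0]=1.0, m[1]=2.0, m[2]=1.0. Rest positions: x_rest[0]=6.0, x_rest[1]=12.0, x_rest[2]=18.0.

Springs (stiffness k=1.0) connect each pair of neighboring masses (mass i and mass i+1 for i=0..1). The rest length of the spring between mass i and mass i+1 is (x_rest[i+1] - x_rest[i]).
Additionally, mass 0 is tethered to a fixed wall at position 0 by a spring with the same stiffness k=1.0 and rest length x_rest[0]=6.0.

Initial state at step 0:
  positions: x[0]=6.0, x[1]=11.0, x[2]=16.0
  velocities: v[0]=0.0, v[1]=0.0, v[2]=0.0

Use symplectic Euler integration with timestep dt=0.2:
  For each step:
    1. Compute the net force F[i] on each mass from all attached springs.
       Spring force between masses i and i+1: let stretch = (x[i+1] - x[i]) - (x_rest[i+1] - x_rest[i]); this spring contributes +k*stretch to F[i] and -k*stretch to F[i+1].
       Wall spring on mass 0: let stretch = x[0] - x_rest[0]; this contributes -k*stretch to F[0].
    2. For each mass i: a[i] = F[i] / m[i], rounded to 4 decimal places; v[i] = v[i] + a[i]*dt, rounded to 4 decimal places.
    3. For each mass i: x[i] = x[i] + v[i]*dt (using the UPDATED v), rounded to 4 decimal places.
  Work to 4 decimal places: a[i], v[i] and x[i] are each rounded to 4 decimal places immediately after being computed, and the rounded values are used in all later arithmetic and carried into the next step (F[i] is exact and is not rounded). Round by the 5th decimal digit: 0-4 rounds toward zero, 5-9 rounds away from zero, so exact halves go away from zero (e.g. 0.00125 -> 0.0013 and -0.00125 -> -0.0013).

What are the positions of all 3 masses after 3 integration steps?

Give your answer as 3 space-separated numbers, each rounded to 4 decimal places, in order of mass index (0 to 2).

Step 0: x=[6.0000 11.0000 16.0000] v=[0.0000 0.0000 0.0000]
Step 1: x=[5.9600 11.0000 16.0400] v=[-0.2000 0.0000 0.2000]
Step 2: x=[5.8832 11.0000 16.1184] v=[-0.3840 0.0000 0.3920]
Step 3: x=[5.7757 11.0000 16.2321] v=[-0.5373 0.0002 0.5683]

Answer: 5.7757 11.0000 16.2321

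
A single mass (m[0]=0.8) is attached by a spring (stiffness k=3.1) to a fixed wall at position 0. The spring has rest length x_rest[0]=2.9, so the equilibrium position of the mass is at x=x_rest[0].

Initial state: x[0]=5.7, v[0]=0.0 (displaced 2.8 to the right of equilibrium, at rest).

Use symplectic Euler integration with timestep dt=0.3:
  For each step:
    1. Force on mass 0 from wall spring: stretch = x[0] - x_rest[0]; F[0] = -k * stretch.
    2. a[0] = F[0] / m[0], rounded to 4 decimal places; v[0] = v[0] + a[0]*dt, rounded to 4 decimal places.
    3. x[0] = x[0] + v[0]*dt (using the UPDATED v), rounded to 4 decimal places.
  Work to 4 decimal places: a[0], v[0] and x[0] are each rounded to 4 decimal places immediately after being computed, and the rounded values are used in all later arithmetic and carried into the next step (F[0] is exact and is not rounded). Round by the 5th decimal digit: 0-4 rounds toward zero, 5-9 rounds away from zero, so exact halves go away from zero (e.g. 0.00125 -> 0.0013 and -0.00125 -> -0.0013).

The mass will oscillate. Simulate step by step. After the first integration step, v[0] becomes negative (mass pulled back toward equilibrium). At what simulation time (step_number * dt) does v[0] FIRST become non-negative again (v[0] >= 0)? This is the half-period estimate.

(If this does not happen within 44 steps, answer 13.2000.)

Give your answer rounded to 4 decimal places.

Step 0: x=[5.7000] v=[0.0000]
Step 1: x=[4.7235] v=[-3.2550]
Step 2: x=[3.1111] v=[-5.3748]
Step 3: x=[1.4250] v=[-5.6202]
Step 4: x=[0.2534] v=[-3.9055]
Step 5: x=[0.0048] v=[-0.8288]
Step 6: x=[0.7659] v=[2.5369]
First v>=0 after going negative at step 6, time=1.8000

Answer: 1.8000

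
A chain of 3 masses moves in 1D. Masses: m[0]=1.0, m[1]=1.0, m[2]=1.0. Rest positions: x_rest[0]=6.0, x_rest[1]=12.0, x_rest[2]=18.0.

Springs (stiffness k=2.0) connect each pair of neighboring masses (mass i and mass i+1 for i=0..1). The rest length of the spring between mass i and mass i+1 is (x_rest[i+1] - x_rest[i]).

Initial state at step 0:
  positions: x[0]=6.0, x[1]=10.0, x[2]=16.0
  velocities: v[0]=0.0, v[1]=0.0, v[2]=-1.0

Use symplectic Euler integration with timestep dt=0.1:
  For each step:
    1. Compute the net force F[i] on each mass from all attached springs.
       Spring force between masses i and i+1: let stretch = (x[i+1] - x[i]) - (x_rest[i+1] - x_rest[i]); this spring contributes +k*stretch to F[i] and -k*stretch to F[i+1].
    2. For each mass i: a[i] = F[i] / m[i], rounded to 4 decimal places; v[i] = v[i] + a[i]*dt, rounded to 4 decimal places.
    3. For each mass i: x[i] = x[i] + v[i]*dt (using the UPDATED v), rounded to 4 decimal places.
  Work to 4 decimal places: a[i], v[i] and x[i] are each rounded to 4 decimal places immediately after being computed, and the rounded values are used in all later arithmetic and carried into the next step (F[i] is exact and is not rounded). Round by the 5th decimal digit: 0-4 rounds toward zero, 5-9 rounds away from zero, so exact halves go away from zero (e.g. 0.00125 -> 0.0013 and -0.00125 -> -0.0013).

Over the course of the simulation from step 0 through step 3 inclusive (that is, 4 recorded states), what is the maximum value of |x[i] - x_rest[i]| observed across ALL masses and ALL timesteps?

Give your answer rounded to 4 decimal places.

Answer: 2.2881

Derivation:
Step 0: x=[6.0000 10.0000 16.0000] v=[0.0000 0.0000 -1.0000]
Step 1: x=[5.9600 10.0400 15.9000] v=[-0.4000 0.4000 -1.0000]
Step 2: x=[5.8816 10.1156 15.8028] v=[-0.7840 0.7560 -0.9720]
Step 3: x=[5.7679 10.2203 15.7119] v=[-1.1372 1.0466 -0.9094]
Max displacement = 2.2881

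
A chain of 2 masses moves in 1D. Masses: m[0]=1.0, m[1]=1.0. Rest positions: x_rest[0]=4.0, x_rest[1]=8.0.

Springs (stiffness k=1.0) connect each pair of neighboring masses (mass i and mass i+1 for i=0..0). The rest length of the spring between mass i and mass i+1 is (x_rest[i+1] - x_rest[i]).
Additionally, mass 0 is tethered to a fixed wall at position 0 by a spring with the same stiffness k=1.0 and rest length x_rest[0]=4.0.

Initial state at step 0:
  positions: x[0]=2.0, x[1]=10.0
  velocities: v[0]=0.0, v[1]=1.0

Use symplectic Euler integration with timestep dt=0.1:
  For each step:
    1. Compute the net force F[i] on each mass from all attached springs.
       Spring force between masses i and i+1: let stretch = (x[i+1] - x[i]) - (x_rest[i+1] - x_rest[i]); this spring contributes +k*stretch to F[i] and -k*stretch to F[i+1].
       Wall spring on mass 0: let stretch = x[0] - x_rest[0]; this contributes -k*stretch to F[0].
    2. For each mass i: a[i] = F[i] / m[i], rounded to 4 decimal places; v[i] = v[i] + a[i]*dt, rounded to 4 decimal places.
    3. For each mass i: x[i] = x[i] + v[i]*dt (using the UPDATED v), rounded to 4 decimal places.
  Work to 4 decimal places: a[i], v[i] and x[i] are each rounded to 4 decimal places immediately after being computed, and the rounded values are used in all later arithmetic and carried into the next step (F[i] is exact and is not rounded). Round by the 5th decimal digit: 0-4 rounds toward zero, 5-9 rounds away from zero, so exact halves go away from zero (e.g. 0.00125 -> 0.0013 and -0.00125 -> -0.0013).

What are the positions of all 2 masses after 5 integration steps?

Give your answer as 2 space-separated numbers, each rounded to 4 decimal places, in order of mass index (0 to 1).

Answer: 2.8645 9.9147

Derivation:
Step 0: x=[2.0000 10.0000] v=[0.0000 1.0000]
Step 1: x=[2.0600 10.0600] v=[0.6000 0.6000]
Step 2: x=[2.1794 10.0800] v=[1.1940 0.2000]
Step 3: x=[2.3560 10.0610] v=[1.7661 -0.1901]
Step 4: x=[2.5861 10.0049] v=[2.3010 -0.5606]
Step 5: x=[2.8645 9.9147] v=[2.7843 -0.9025]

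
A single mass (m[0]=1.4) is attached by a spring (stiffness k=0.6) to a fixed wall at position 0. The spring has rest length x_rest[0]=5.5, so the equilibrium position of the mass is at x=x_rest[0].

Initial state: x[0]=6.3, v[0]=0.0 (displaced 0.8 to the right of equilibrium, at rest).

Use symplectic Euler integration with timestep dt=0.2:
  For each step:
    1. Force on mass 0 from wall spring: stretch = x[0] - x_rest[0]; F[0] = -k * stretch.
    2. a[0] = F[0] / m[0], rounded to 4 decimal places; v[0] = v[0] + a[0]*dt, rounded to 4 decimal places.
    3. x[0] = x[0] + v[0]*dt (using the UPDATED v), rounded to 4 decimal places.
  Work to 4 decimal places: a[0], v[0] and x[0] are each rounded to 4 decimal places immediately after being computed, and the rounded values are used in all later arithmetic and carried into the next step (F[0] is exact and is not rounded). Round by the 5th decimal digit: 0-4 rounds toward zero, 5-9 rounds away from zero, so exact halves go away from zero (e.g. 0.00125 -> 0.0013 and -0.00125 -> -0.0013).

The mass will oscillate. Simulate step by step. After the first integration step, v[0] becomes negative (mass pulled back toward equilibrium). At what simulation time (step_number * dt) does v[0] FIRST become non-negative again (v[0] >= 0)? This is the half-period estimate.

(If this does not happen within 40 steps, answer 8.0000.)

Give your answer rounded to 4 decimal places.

Answer: 4.8000

Derivation:
Step 0: x=[6.3000] v=[0.0000]
Step 1: x=[6.2863] v=[-0.0686]
Step 2: x=[6.2591] v=[-0.1360]
Step 3: x=[6.2189] v=[-0.2011]
Step 4: x=[6.1664] v=[-0.2627]
Step 5: x=[6.1024] v=[-0.3198]
Step 6: x=[6.0281] v=[-0.3714]
Step 7: x=[5.9448] v=[-0.4167]
Step 8: x=[5.8538] v=[-0.4548]
Step 9: x=[5.7568] v=[-0.4851]
Step 10: x=[5.6554] v=[-0.5071]
Step 11: x=[5.5513] v=[-0.5204]
Step 12: x=[5.4463] v=[-0.5248]
Step 13: x=[5.3423] v=[-0.5202]
Step 14: x=[5.2410] v=[-0.5067]
Step 15: x=[5.1441] v=[-0.4845]
Step 16: x=[5.0533] v=[-0.4540]
Step 17: x=[4.9702] v=[-0.4157]
Step 18: x=[4.8961] v=[-0.3703]
Step 19: x=[4.8324] v=[-0.3185]
Step 20: x=[4.7801] v=[-0.2613]
Step 21: x=[4.7402] v=[-0.1996]
Step 22: x=[4.7133] v=[-0.1345]
Step 23: x=[4.6999] v=[-0.0671]
Step 24: x=[4.7002] v=[0.0015]
First v>=0 after going negative at step 24, time=4.8000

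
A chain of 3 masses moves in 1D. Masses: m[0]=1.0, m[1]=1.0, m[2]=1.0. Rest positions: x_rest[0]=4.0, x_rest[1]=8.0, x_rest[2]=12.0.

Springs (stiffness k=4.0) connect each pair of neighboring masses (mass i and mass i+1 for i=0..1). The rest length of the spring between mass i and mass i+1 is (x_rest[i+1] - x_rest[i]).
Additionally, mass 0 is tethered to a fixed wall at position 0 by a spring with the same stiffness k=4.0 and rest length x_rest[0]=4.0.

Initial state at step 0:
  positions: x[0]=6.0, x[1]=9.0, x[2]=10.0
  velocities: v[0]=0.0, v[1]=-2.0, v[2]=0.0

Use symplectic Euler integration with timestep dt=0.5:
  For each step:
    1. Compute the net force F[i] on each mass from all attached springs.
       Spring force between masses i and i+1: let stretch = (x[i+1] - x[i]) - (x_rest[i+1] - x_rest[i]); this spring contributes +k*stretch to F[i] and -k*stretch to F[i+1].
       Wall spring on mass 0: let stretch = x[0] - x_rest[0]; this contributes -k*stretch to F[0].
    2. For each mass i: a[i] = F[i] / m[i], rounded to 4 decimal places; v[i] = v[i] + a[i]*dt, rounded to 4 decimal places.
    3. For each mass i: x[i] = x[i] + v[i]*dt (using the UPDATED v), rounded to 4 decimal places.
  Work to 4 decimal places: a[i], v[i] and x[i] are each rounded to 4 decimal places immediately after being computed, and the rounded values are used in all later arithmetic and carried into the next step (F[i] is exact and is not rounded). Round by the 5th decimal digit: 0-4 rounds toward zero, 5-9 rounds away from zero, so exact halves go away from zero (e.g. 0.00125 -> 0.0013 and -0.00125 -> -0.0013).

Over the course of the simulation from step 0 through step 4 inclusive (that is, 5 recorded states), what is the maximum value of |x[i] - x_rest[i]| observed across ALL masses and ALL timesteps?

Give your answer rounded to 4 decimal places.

Step 0: x=[6.0000 9.0000 10.0000] v=[0.0000 -2.0000 0.0000]
Step 1: x=[3.0000 6.0000 13.0000] v=[-6.0000 -6.0000 6.0000]
Step 2: x=[0.0000 7.0000 13.0000] v=[-6.0000 2.0000 0.0000]
Step 3: x=[4.0000 7.0000 11.0000] v=[8.0000 0.0000 -4.0000]
Step 4: x=[7.0000 8.0000 9.0000] v=[6.0000 2.0000 -4.0000]
Max displacement = 4.0000

Answer: 4.0000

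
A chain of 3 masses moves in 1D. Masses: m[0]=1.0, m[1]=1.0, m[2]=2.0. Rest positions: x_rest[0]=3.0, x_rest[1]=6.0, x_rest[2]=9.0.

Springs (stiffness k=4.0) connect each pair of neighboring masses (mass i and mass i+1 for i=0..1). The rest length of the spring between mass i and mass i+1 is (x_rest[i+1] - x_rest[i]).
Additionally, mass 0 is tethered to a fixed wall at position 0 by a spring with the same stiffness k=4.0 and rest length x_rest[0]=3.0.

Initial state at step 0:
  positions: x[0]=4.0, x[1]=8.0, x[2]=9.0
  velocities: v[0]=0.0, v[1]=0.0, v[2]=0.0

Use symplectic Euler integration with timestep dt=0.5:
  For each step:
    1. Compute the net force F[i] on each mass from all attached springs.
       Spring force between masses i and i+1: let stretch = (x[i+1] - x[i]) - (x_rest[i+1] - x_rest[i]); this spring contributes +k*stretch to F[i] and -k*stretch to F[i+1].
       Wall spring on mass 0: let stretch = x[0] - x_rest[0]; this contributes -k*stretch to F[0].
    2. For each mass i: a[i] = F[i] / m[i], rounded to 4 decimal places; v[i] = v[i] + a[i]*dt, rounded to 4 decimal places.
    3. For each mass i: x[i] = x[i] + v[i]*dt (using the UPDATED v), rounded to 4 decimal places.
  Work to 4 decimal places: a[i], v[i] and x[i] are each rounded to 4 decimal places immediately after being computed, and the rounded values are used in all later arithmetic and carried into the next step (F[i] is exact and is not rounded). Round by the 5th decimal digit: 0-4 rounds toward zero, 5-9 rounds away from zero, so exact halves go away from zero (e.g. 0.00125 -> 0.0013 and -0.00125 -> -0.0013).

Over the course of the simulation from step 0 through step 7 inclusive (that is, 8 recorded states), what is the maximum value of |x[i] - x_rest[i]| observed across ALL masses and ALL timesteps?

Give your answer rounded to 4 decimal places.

Answer: 2.5625

Derivation:
Step 0: x=[4.0000 8.0000 9.0000] v=[0.0000 0.0000 0.0000]
Step 1: x=[4.0000 5.0000 10.0000] v=[0.0000 -6.0000 2.0000]
Step 2: x=[1.0000 6.0000 10.0000] v=[-6.0000 2.0000 0.0000]
Step 3: x=[2.0000 6.0000 9.5000] v=[2.0000 0.0000 -1.0000]
Step 4: x=[5.0000 5.5000 8.7500] v=[6.0000 -1.0000 -1.5000]
Step 5: x=[3.5000 7.7500 7.8750] v=[-3.0000 4.5000 -1.7500]
Step 6: x=[2.7500 5.8750 8.4375] v=[-1.5000 -3.7500 1.1250]
Step 7: x=[2.3750 3.4375 9.2188] v=[-0.7500 -4.8750 1.5625]
Max displacement = 2.5625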